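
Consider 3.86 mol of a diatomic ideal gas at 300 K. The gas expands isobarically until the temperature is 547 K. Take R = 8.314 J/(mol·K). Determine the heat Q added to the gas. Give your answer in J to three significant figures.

Isobaric: W = nRΔT = (3.86)(8.314)(247) = 7927 J.
ΔU = nCᵥΔT with Cᵥ = 5R/2: ΔU = (3.86)(20.79)(247) = 19817 J.
Q = ΔU + W = 19817 + 7927 = 27744 J.

Q ≈ 27700 J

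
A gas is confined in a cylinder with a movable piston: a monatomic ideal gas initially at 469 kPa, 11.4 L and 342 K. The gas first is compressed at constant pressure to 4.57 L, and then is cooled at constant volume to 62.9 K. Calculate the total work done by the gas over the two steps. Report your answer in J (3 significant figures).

W_total ≈ -3200 J

Step 1 (isobaric): W = PΔV = (469 kPa)(4.57 − 11.4 L) = -3203 J.
Step 2 (isochoric): W = 0 (constant volume).
W_total = -3203 + 0 = -3203 J.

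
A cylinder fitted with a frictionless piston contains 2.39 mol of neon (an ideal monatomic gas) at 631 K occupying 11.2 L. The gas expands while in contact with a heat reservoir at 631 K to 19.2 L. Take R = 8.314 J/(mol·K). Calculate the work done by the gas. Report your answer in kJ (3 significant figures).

Isothermal: W = nRT ln(V₂/V₁).
W = (2.39)(8.314)(631) × ln(19.2/11.2)
  = 12538 × 0.539
W_by_gas = 6758 J.

W ≈ 6.76 kJ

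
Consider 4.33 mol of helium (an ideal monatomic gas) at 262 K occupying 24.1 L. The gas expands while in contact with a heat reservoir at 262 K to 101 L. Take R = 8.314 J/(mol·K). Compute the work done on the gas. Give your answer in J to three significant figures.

Isothermal: W = nRT ln(V₂/V₁).
W = (4.33)(8.314)(262) × ln(101/24.1)
  = 9432 × 1.433
W_by_gas = 13515 J; work on gas = −W_by = -13515 J.

W ≈ -13500 J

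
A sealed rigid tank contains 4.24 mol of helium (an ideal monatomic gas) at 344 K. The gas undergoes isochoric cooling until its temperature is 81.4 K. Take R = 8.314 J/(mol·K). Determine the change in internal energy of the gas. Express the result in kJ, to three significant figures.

ΔU ≈ -13.9 kJ

Constant volume ⇒ W = 0, so Q = ΔU = nCᵥΔT with Cᵥ = 3R/2 = 12.47 J/(mol·K).
ΔU = (4.24)(12.47)(81.4 − 344) = -13886 J.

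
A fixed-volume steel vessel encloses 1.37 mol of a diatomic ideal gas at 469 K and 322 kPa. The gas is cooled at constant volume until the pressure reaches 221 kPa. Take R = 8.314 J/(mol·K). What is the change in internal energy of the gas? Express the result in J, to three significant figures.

ΔU ≈ -4190 J

Constant volume ⇒ W = 0, so Q = ΔU = nCᵥΔT with Cᵥ = 5R/2 = 20.79 J/(mol·K).
At constant V, T₂/T₁ = P₂/P₁ ⇒ ΔT = T₁(P₂/P₁ − 1) = 469·(221/322 − 1) = -147.1 K.
ΔU = (1.37)(20.79)(-147.1) = -4189 J.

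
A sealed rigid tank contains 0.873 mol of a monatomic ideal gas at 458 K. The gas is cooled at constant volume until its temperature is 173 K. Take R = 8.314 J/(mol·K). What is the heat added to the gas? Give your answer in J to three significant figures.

Constant volume ⇒ W = 0, so Q = ΔU = nCᵥΔT with Cᵥ = 3R/2 = 12.47 J/(mol·K).
ΔU = (0.873)(12.47)(173 − 458) = -3103 J.

Q ≈ -3100 J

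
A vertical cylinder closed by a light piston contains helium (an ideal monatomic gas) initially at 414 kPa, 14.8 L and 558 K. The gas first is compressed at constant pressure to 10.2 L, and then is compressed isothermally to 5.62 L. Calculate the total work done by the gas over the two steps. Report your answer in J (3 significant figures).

W_total ≈ -4420 J

Step 1 (isobaric): W = PΔV = (414 kPa)(10.2 − 14.8 L) = -1904 J.
After step 1: P = 414 kPa, V = 10.2 L, T = 384.6 K.
Step 2 (isothermal): W = P₁V₁ ln(V₂/V₁) = (4223) ln(5.62/10.2) = -2517 J.
W_total = -1904 − 2517 = -4421 J.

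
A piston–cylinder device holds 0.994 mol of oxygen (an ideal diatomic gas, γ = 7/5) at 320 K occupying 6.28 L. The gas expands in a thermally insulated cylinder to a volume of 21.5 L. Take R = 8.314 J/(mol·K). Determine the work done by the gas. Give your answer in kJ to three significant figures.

Adiabatic: TV^(γ−1) = const with γ = 7/5.
T₂ = T₁ (V₁/V₂)^(γ−1) = 320 × (6.28/21.5)^0.4 = 320 × 0.6112 = 195.6 K.
W_by = nCᵥ(T₁ − T₂) = (0.994)(20.79)(320 − 195.6) = 2570 J.

W ≈ 2.57 kJ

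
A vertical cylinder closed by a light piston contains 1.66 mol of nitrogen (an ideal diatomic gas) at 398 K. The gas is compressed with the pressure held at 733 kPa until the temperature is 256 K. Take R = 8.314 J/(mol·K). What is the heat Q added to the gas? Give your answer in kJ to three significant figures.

Isobaric: W = nRΔT = (1.66)(8.314)(-142) = -1960 J.
ΔU = nCᵥΔT with Cᵥ = 5R/2: ΔU = (1.66)(20.79)(-142) = -4899 J.
Q = ΔU + W = -4899 − 1960 = -6859 J.

Q ≈ -6.86 kJ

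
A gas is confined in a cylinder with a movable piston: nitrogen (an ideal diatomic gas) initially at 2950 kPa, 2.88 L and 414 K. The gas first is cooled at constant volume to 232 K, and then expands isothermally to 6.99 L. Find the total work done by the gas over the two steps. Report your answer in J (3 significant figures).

W_total ≈ 4220 J

Step 1 (isochoric): W = 0 (constant volume).
After step 1: P = 1653 kPa (V unchanged).
Step 2 (isothermal): W = P₁V₁ ln(V₂/V₁) = (4761) ln(6.99/2.88) = 4222 J.
W_total = 0 + 4222 = 4222 J.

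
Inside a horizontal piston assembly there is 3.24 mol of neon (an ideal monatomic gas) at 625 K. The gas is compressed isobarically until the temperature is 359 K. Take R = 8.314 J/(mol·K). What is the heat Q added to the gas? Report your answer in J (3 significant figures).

Isobaric: W = nRΔT = (3.24)(8.314)(-266) = -7165 J.
ΔU = nCᵥΔT with Cᵥ = 3R/2: ΔU = (3.24)(12.47)(-266) = -10748 J.
Q = ΔU + W = -10748 − 7165 = -17913 J.

Q ≈ -17900 J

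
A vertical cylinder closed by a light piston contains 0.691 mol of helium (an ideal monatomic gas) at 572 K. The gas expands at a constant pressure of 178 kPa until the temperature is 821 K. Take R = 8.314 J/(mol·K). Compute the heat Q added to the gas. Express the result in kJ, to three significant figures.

Q ≈ 3.58 kJ

Isobaric: W = nRΔT = (0.691)(8.314)(249) = 1430 J.
ΔU = nCᵥΔT with Cᵥ = 3R/2: ΔU = (0.691)(12.47)(249) = 2146 J.
Q = ΔU + W = 2146 + 1430 = 3576 J.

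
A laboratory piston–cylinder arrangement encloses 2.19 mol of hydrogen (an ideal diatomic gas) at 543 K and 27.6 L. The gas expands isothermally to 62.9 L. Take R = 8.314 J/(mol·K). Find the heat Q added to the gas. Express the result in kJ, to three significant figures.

Isothermal ⇒ ΔU = 0, so Q = W = nRT ln(V₂/V₁).
Q = (2.19)(8.314)(543) ln(62.9/27.6) = 9887 × 0.8237 = 8144 J.

Q ≈ 8.14 kJ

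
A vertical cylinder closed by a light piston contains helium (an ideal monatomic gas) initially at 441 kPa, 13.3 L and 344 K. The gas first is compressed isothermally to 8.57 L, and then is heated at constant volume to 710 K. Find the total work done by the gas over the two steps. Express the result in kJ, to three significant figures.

W_total ≈ -2.58 kJ

Step 1 (isothermal): W = P₁V₁ ln(V₂/V₁) = (5865) ln(8.57/13.3) = -2578 J.
Step 2 (isochoric): W = 0 (constant volume).
W_total = -2578 + 0 = -2578 J.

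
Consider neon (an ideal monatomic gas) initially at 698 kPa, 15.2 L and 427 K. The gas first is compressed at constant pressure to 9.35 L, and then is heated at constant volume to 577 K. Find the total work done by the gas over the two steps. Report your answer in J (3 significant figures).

W_total ≈ -4080 J

Step 1 (isobaric): W = PΔV = (698 kPa)(9.35 − 15.2 L) = -4083 J.
Step 2 (isochoric): W = 0 (constant volume).
W_total = -4083 + 0 = -4083 J.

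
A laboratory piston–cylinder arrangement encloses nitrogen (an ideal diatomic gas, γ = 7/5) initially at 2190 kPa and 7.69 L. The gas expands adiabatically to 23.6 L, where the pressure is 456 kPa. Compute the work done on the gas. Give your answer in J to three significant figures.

Adiabatic: W = (P₁V₁ − P₂V₂)/(γ − 1) with γ = 7/5.
P₁V₁ = 16841 J, P₂V₂ = 10762 J.
W = (16841 − 10762) / 0.4 = 15199 J.
Work on gas = −W_by = -15199 J.

W ≈ -15200 J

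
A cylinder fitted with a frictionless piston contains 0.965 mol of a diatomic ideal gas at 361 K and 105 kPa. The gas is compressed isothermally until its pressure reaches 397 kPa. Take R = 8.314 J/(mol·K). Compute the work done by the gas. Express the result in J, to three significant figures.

W ≈ -3850 J

Isothermal process: W = nRT ln(V₂/V₁) = nRT ln(P₁/P₂).
W = (0.965)(8.314)(361) × ln(105/397)
  = 2896 × ln(0.2645) = 2896 × -1.33
W_by_gas = -3852 J.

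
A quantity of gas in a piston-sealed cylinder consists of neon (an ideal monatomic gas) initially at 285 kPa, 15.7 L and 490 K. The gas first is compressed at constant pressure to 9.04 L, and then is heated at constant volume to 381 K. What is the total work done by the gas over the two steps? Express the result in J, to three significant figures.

Step 1 (isobaric): W = PΔV = (285 kPa)(9.04 − 15.7 L) = -1898 J.
Step 2 (isochoric): W = 0 (constant volume).
W_total = -1898 + 0 = -1898 J.

W_total ≈ -1900 J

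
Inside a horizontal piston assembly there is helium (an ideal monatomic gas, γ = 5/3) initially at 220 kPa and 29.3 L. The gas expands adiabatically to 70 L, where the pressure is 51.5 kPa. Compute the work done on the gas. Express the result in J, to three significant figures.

Adiabatic: W = (P₁V₁ − P₂V₂)/(γ − 1) with γ = 5/3.
P₁V₁ = 6446 J, P₂V₂ = 3605 J.
W = (6446 − 3605) / 0.6667 = 4261 J.
Work on gas = −W_by = -4261 J.

W ≈ -4260 J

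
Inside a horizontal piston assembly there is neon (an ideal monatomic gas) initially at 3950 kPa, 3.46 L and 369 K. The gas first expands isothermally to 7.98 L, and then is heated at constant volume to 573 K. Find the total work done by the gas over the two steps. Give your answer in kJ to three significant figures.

W_total ≈ 11.4 kJ

Step 1 (isothermal): W = P₁V₁ ln(V₂/V₁) = (13667) ln(7.98/3.46) = 11421 J.
Step 2 (isochoric): W = 0 (constant volume).
W_total = 11421 + 0 = 11421 J.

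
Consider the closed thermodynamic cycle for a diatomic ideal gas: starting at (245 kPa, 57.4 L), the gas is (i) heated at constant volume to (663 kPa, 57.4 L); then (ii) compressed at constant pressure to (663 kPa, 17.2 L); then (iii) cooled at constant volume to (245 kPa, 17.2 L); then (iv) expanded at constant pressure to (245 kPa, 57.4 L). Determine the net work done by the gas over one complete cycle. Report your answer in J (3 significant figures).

Constant-volume legs do no work.
W(ii) = (663)(17.2 − 57.4) = -26653 J; W(iv) = (245)(57.4 − 17.2) = 9849 J.
W_net = -26653 + 9849 = -16804 J (the counter-clockwise enclosed area).

W_net ≈ -16800 J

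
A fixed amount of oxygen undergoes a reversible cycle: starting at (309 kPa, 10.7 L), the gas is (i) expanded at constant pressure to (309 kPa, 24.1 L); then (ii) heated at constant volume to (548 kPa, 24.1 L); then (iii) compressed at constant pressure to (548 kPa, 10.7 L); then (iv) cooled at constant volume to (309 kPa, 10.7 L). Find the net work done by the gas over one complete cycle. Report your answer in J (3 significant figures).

Constant-volume legs do no work.
W(i) = (309)(24.1 − 10.7) = 4141 J; W(iii) = (548)(10.7 − 24.1) = -7343 J.
W_net = 4141 − 7343 = -3203 J (the counter-clockwise enclosed area).

W_net ≈ -3200 J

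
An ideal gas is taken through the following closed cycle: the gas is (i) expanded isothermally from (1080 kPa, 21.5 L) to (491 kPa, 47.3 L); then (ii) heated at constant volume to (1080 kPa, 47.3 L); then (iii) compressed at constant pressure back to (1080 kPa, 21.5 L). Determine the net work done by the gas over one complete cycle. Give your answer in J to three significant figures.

W_net ≈ -9560 J

Leg (i): W = PᵢVᵢ ln(V_f/Vᵢ) = (23220) ln(47.3/21.5) = 18308 J.
Leg (ii): W = 0.
Leg (iii): W = PΔV = (1080)(21.5 − 47.3) = -27864 J.
W_net = 18308 − 27864 = -9556 J.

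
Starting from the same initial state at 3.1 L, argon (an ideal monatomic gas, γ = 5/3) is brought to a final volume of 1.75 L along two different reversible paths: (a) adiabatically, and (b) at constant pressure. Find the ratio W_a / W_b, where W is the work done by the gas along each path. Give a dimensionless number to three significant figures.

Path (a) adiabatic: W = P₁V₁(1 − (V₁/V₂)^(γ−1))/(γ−1) → W_a/(P₁V₁) = -0.696.
Path (b) isobaric: W = P₁(V₂ − V₁) → W_b/(P₁V₁) = -0.4355.
W_a / W_b = -0.696 / -0.4355 = 1.598.

W_a / W_b ≈ 1.60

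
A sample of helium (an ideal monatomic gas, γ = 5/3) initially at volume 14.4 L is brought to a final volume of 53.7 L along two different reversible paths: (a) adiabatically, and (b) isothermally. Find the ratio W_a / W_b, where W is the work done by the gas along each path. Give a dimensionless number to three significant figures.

Path (a) adiabatic: W = P₁V₁(1 − (V₁/V₂)^(γ−1))/(γ−1) → W_a/(P₁V₁) = 0.8762.
Path (b) isothermal: W = P₁V₁ ln(V₂/V₁) → W_b/(P₁V₁) = 1.316.
W_a / W_b = 0.8762 / 1.316 = 0.6657.

W_a / W_b ≈ 0.666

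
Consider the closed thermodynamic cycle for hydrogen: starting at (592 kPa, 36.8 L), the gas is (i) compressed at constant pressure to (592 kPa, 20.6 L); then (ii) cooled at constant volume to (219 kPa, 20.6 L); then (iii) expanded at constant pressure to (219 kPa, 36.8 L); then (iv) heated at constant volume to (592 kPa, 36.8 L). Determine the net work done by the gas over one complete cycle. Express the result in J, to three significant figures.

Constant-volume legs do no work.
W(i) = (592)(20.6 − 36.8) = -9590 J; W(iii) = (219)(36.8 − 20.6) = 3548 J.
W_net = -9590 + 3548 = -6043 J (the counter-clockwise enclosed area).

W_net ≈ -6040 J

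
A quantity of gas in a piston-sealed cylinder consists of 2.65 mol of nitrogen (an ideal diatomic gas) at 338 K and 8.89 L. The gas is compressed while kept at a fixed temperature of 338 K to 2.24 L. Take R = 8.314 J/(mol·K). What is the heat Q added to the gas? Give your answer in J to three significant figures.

Isothermal ⇒ ΔU = 0, so Q = W = nRT ln(V₂/V₁).
Q = (2.65)(8.314)(338) ln(2.24/8.89) = 7447 × -1.378 = -10265 J.

Q ≈ -10300 J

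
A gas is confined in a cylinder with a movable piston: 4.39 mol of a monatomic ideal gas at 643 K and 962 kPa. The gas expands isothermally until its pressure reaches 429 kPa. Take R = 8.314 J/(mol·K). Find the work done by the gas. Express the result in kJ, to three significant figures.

W ≈ 19.0 kJ

Isothermal process: W = nRT ln(V₂/V₁) = nRT ln(P₁/P₂).
W = (4.39)(8.314)(643) × ln(962/429)
  = 23469 × ln(2.242) = 23469 × 0.8076
W_by_gas = 18952 J.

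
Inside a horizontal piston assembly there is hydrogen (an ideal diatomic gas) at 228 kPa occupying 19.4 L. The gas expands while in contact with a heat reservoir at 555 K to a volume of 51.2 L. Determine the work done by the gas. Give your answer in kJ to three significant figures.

Isothermal: W = nRT ln(V₂/V₁) = P₁V₁ ln(V₂/V₁).
P₁V₁ = (228 kPa)(19.4 L) = 4423 J.
W = 4423 × ln(51.2/19.4) = 4423 × 0.9705
W_by_gas = 4293 J.

W ≈ 4.29 kJ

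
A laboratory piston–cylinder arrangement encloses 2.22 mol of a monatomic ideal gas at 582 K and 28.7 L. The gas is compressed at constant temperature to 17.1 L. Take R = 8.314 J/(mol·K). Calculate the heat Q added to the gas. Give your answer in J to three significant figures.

Q ≈ -5560 J

Isothermal ⇒ ΔU = 0, so Q = W = nRT ln(V₂/V₁).
Q = (2.22)(8.314)(582) ln(17.1/28.7) = 10742 × -0.5178 = -5562 J.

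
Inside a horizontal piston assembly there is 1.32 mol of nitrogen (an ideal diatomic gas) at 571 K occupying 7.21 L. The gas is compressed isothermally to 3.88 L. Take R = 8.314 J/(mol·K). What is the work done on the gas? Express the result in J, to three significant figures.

W ≈ 3880 J

Isothermal: W = nRT ln(V₂/V₁).
W = (1.32)(8.314)(571) × ln(3.88/7.21)
  = 6266 × -0.6196
W_by_gas = -3883 J; work on gas = −W_by = 3883 J.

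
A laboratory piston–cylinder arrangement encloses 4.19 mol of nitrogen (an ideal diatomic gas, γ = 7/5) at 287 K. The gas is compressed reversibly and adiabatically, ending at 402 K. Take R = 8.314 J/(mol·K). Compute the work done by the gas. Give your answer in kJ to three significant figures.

Adiabatic ⇒ Q = 0, so W_by = −ΔU = nCᵥ(T₁ − T₂).
Cᵥ = 5R/2 = 20.79 J/(mol·K).
W = (4.19)(20.79)(287 − 402) = -10015 J.

W ≈ -10.0 kJ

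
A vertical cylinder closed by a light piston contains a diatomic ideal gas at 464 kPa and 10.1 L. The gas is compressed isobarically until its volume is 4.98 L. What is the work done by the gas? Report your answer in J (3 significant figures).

Isobaric: W = P ΔV.
W = (464 kPa)(4.98 − 10.1 L) = (464)(-5.12) = -2376 J.

W ≈ -2380 J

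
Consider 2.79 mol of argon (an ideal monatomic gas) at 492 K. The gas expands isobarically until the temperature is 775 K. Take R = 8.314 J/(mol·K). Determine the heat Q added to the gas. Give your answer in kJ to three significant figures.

Isobaric: W = nRΔT = (2.79)(8.314)(283) = 6564 J.
ΔU = nCᵥΔT with Cᵥ = 3R/2: ΔU = (2.79)(12.47)(283) = 9847 J.
Q = ΔU + W = 9847 + 6564 = 16411 J.

Q ≈ 16.4 kJ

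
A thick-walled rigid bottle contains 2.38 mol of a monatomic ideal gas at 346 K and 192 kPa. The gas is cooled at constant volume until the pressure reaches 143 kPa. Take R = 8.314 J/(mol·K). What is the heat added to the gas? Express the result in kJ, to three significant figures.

Q ≈ -2.62 kJ

Constant volume ⇒ W = 0, so Q = ΔU = nCᵥΔT with Cᵥ = 3R/2 = 12.47 J/(mol·K).
At constant V, T₂/T₁ = P₂/P₁ ⇒ ΔT = T₁(P₂/P₁ − 1) = 346·(143/192 − 1) = -88.3 K.
ΔU = (2.38)(12.47)(-88.3) = -2621 J.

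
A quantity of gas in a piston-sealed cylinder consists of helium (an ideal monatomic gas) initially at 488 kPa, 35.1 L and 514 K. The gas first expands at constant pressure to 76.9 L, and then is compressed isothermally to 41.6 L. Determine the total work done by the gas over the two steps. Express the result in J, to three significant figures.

W_total ≈ -2660 J

Step 1 (isobaric): W = PΔV = (488 kPa)(76.9 − 35.1 L) = 20398 J.
After step 1: P = 488 kPa, V = 76.9 L, T = 1126 K.
Step 2 (isothermal): W = P₁V₁ ln(V₂/V₁) = (37527) ln(41.6/76.9) = -23057 J.
W_total = 20398 − 23057 = -2659 J.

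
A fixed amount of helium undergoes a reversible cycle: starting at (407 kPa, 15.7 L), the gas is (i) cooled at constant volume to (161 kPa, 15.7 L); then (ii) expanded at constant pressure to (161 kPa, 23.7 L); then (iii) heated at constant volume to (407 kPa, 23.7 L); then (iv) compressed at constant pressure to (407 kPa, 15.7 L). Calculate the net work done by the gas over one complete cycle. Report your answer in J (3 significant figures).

W_net ≈ -1970 J

Constant-volume legs do no work.
W(ii) = (161)(23.7 − 15.7) = 1288 J; W(iv) = (407)(15.7 − 23.7) = -3256 J.
W_net = 1288 − 3256 = -1968 J (the counter-clockwise enclosed area).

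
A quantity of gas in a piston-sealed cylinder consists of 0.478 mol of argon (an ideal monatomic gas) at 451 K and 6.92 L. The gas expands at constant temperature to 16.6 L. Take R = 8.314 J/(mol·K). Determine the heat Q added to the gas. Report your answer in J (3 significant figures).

Q ≈ 1570 J

Isothermal ⇒ ΔU = 0, so Q = W = nRT ln(V₂/V₁).
Q = (0.478)(8.314)(451) ln(16.6/6.92) = 1792 × 0.875 = 1568 J.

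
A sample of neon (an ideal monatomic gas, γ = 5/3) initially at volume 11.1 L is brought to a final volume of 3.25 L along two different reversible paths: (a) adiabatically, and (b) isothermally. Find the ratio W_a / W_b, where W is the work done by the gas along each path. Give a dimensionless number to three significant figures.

W_a / W_b ≈ 1.55

Path (a) adiabatic: W = P₁V₁(1 − (V₁/V₂)^(γ−1))/(γ−1) → W_a/(P₁V₁) = -1.902.
Path (b) isothermal: W = P₁V₁ ln(V₂/V₁) → W_b/(P₁V₁) = -1.228.
W_a / W_b = -1.902 / -1.228 = 1.548.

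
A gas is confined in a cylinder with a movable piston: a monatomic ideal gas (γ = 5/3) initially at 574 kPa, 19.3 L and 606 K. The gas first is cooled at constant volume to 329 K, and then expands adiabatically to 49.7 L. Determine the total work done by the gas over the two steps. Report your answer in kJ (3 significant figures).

W_total ≈ 4.22 kJ

Step 1 (isochoric): W = 0 (constant volume).
After step 1: P = 311.6 kPa (V unchanged).
Step 2 (adiabatic): W = (P₁V₁ − P₂V₂)/(γ−1) = (6014 − 3201)/0.667 = 4220 J.
W_total = 0 + 4220 = 4220 J.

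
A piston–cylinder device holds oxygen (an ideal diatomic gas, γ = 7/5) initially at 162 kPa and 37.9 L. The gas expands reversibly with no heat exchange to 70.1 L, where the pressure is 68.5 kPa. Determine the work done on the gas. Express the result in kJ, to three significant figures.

Adiabatic: W = (P₁V₁ − P₂V₂)/(γ − 1) with γ = 7/5.
P₁V₁ = 6140 J, P₂V₂ = 4802 J.
W = (6140 − 4802) / 0.4 = 3345 J.
Work on gas = −W_by = -3345 J.

W ≈ -3.34 kJ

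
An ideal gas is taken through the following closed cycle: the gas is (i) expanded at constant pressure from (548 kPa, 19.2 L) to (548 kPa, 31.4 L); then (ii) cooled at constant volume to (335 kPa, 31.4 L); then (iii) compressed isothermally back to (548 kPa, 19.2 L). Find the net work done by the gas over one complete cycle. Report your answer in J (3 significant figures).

W_net ≈ 1510 J

Leg (i): W = PΔV = (548)(31.4 − 19.2) = 6686 J.
Leg (ii): W = 0.
Leg (iii): W = PᵢVᵢ ln(V_f/Vᵢ) = (10519) ln(19.2/31.4) = -5174 J.
W_net = 6686 − 5174 = 1511 J.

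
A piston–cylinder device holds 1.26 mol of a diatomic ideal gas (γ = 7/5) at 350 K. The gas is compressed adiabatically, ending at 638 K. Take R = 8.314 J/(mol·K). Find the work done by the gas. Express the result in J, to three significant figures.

W ≈ -7540 J

Adiabatic ⇒ Q = 0, so W_by = −ΔU = nCᵥ(T₁ − T₂).
Cᵥ = 5R/2 = 20.79 J/(mol·K).
W = (1.26)(20.79)(350 − 638) = -7542 J.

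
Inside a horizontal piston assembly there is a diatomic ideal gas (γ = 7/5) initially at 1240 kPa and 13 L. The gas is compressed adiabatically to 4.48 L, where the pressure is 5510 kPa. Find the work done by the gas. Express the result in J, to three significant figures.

Adiabatic: W = (P₁V₁ − P₂V₂)/(γ − 1) with γ = 7/5.
P₁V₁ = 16120 J, P₂V₂ = 24685 J.
W = (16120 − 24685) / 0.4 = -21412 J.

W ≈ -21400 J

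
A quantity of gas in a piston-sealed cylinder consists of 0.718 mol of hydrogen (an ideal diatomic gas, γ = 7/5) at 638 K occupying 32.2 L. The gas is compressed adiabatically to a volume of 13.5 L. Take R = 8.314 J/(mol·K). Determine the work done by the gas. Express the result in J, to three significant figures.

W ≈ -3960 J

Adiabatic: TV^(γ−1) = const with γ = 7/5.
T₂ = T₁ (V₁/V₂)^(γ−1) = 638 × (32.2/13.5)^0.4 = 638 × 1.416 = 903.3 K.
W_by = nCᵥ(T₁ − T₂) = (0.718)(20.79)(638 − 903.3) = -3959 J.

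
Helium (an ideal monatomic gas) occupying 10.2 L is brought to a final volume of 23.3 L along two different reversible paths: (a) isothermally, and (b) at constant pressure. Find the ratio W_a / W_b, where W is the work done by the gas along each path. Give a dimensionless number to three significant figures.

W_a / W_b ≈ 0.643

Path (a) isothermal: W = P₁V₁ ln(V₂/V₁) → W_a/(P₁V₁) = 0.8261.
Path (b) isobaric: W = P₁(V₂ − V₁) → W_b/(P₁V₁) = 1.284.
W_a / W_b = 0.8261 / 1.284 = 0.6432.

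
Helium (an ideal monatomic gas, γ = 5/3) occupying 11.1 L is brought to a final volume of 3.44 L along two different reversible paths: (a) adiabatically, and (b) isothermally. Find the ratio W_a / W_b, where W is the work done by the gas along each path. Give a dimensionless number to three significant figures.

W_a / W_b ≈ 1.52

Path (a) adiabatic: W = P₁V₁(1 − (V₁/V₂)^(γ−1))/(γ−1) → W_a/(P₁V₁) = -1.775.
Path (b) isothermal: W = P₁V₁ ln(V₂/V₁) → W_b/(P₁V₁) = -1.171.
W_a / W_b = -1.775 / -1.171 = 1.516.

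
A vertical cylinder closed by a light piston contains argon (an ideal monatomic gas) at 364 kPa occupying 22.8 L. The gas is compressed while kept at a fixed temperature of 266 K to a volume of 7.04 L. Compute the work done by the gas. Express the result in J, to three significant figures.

W ≈ -9750 J

Isothermal: W = nRT ln(V₂/V₁) = P₁V₁ ln(V₂/V₁).
P₁V₁ = (364 kPa)(22.8 L) = 8299 J.
W = 8299 × ln(7.04/22.8) = 8299 × -1.175
W_by_gas = -9753 J.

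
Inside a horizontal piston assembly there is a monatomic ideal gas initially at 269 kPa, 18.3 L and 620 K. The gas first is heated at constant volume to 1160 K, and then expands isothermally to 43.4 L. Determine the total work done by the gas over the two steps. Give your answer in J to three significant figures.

W_total ≈ 7950 J

Step 1 (isochoric): W = 0 (constant volume).
After step 1: P = 503.3 kPa (V unchanged).
Step 2 (isothermal): W = P₁V₁ ln(V₂/V₁) = (9210) ln(43.4/18.3) = 7954 J.
W_total = 0 + 7954 = 7954 J.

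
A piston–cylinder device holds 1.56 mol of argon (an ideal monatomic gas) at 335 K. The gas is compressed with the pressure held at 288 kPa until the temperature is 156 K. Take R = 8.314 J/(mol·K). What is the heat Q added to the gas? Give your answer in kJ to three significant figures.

Q ≈ -5.80 kJ

Isobaric: W = nRΔT = (1.56)(8.314)(-179) = -2322 J.
ΔU = nCᵥΔT with Cᵥ = 3R/2: ΔU = (1.56)(12.47)(-179) = -3482 J.
Q = ΔU + W = -3482 − 2322 = -5804 J.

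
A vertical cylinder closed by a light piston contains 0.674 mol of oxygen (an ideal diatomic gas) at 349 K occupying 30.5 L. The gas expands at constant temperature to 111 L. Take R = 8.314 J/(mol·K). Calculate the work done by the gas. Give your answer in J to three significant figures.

Isothermal: W = nRT ln(V₂/V₁).
W = (0.674)(8.314)(349) × ln(111/30.5)
  = 1956 × 1.292
W_by_gas = 2526 J.

W ≈ 2530 J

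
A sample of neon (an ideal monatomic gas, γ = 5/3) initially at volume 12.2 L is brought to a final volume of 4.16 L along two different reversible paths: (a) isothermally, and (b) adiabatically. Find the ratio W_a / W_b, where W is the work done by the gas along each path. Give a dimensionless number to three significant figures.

Path (a) isothermal: W = P₁V₁ ln(V₂/V₁) → W_a/(P₁V₁) = -1.076.
Path (b) adiabatic: W = P₁V₁(1 − (V₁/V₂)^(γ−1))/(γ−1) → W_b/(P₁V₁) = -1.573.
W_a / W_b = -1.076 / -1.573 = 0.6839.

W_a / W_b ≈ 0.684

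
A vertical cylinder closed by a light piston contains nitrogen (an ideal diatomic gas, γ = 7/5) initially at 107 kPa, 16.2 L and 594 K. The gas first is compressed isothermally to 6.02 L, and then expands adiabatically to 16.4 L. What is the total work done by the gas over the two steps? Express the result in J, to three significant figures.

Step 1 (isothermal): W = P₁V₁ ln(V₂/V₁) = (1733) ln(6.02/16.2) = -1716 J.
After step 1: P = 287.9 kPa, V = 6.02 L, T = 594 K.
Step 2 (adiabatic): W = (P₁V₁ − P₂V₂)/(γ−1) = (1733 − 1161)/0.4 = 1431 J.
W_total = -1716 + 1431 = -284.7 J.

W_total ≈ -285 J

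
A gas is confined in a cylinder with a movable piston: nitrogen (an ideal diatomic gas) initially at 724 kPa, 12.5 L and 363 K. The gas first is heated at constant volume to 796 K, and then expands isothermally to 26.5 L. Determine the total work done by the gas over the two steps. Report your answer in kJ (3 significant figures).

Step 1 (isochoric): W = 0 (constant volume).
After step 1: P = 1588 kPa (V unchanged).
Step 2 (isothermal): W = P₁V₁ ln(V₂/V₁) = (19845) ln(26.5/12.5) = 14912 J.
W_total = 0 + 14912 = 14912 J.

W_total ≈ 14.9 kJ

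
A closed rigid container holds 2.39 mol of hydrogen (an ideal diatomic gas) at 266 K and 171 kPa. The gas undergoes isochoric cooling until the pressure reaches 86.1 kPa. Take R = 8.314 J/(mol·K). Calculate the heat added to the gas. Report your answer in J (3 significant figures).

Q ≈ -6560 J

Constant volume ⇒ W = 0, so Q = ΔU = nCᵥΔT with Cᵥ = 5R/2 = 20.79 J/(mol·K).
At constant V, T₂/T₁ = P₂/P₁ ⇒ ΔT = T₁(P₂/P₁ − 1) = 266·(86.1/171 − 1) = -132.1 K.
ΔU = (2.39)(20.79)(-132.1) = -6561 J.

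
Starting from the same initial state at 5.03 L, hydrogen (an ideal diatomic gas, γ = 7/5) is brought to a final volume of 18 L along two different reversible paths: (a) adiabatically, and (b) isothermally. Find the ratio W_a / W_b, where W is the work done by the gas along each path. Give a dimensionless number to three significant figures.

Path (a) adiabatic: W = P₁V₁(1 − (V₁/V₂)^(γ−1))/(γ−1) → W_a/(P₁V₁) = 0.9987.
Path (b) isothermal: W = P₁V₁ ln(V₂/V₁) → W_b/(P₁V₁) = 1.275.
W_a / W_b = 0.9987 / 1.275 = 0.7833.

W_a / W_b ≈ 0.783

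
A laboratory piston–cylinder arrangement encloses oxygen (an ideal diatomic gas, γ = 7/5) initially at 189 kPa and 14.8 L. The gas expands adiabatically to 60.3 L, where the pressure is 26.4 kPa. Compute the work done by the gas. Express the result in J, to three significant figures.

W ≈ 3010 J

Adiabatic: W = (P₁V₁ − P₂V₂)/(γ − 1) with γ = 7/5.
P₁V₁ = 2797 J, P₂V₂ = 1592 J.
W = (2797 − 1592) / 0.4 = 3013 J.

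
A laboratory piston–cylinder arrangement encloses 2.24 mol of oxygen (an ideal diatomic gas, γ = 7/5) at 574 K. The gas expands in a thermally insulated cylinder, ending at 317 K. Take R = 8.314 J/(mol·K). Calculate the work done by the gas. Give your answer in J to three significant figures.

Adiabatic ⇒ Q = 0, so W_by = −ΔU = nCᵥ(T₁ − T₂).
Cᵥ = 5R/2 = 20.79 J/(mol·K).
W = (2.24)(20.79)(574 − 317) = 11966 J.

W ≈ 12000 J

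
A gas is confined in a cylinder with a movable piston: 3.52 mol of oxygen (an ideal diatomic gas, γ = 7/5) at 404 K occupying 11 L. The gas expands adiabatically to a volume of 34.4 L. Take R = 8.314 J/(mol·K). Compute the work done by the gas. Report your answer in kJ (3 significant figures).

Adiabatic: TV^(γ−1) = const with γ = 7/5.
T₂ = T₁ (V₁/V₂)^(γ−1) = 404 × (11/34.4)^0.4 = 404 × 0.6338 = 256 K.
W_by = nCᵥ(T₁ − T₂) = (3.52)(20.79)(404 − 256) = 10825 J.

W ≈ 10.8 kJ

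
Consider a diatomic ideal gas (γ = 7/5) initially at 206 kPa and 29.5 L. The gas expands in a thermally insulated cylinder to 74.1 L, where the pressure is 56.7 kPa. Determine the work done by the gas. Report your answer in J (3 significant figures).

Adiabatic: W = (P₁V₁ − P₂V₂)/(γ − 1) with γ = 7/5.
P₁V₁ = 6077 J, P₂V₂ = 4201 J.
W = (6077 − 4201) / 0.4 = 4689 J.

W ≈ 4690 J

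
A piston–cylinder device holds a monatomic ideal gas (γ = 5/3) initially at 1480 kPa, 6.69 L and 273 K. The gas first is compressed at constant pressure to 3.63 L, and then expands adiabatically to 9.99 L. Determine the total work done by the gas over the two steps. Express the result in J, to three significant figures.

W_total ≈ -574 J

Step 1 (isobaric): W = PΔV = (1480 kPa)(3.63 − 6.69 L) = -4529 J.
After step 1: P = 1480 kPa, V = 3.63 L, T = 148.1 K.
Step 2 (adiabatic): W = (P₁V₁ − P₂V₂)/(γ−1) = (5372 − 2736)/0.667 = 3955 J.
W_total = -4529 + 3955 = -573.7 J.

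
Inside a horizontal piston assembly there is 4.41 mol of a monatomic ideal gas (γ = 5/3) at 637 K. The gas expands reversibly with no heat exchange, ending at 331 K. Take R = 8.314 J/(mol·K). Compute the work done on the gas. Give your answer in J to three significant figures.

Adiabatic ⇒ Q = 0, so W_by = −ΔU = nCᵥ(T₁ − T₂).
Cᵥ = 3R/2 = 12.47 J/(mol·K).
W = (4.41)(12.47)(637 − 331) = 16829 J.
Work on gas = −W_by = -16829 J.

W ≈ -16800 J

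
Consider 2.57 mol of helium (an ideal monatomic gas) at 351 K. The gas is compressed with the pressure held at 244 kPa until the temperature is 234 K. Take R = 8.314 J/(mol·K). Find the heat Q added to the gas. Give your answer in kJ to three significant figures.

Q ≈ -6.25 kJ

Isobaric: W = nRΔT = (2.57)(8.314)(-117) = -2500 J.
ΔU = nCᵥΔT with Cᵥ = 3R/2: ΔU = (2.57)(12.47)(-117) = -3750 J.
Q = ΔU + W = -3750 − 2500 = -6250 J.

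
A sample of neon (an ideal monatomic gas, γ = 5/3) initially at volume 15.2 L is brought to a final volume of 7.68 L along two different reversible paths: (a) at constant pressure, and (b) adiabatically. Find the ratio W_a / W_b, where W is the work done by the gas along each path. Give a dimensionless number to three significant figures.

Path (a) isobaric: W = P₁(V₂ − V₁) → W_a/(P₁V₁) = -0.4947.
Path (b) adiabatic: W = P₁V₁(1 − (V₁/V₂)^(γ−1))/(γ−1) → W_b/(P₁V₁) = -0.8645.
W_a / W_b = -0.4947 / -0.8645 = 0.5723.

W_a / W_b ≈ 0.572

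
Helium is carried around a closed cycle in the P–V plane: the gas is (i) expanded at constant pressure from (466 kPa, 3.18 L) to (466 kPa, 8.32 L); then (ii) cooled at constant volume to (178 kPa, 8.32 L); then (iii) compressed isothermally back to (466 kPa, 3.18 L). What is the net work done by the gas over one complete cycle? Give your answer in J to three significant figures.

W_net ≈ 971 J

Leg (i): W = PΔV = (466)(8.32 − 3.18) = 2395 J.
Leg (ii): W = 0.
Leg (iii): W = PᵢVᵢ ln(V_f/Vᵢ) = (1481) ln(3.18/8.32) = -1424 J.
W_net = 2395 − 1424 = 970.9 J.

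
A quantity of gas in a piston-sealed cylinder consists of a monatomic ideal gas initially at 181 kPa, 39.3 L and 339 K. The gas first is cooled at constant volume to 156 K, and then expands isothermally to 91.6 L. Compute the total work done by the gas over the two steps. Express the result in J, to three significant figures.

Step 1 (isochoric): W = 0 (constant volume).
After step 1: P = 83.29 kPa (V unchanged).
Step 2 (isothermal): W = P₁V₁ ln(V₂/V₁) = (3273) ln(91.6/39.3) = 2770 J.
W_total = 0 + 2770 = 2770 J.

W_total ≈ 2770 J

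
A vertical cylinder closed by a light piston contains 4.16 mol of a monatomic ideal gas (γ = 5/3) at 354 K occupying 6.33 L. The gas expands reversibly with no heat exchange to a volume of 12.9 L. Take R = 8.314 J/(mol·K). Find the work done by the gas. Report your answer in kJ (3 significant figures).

W ≈ 6.94 kJ

Adiabatic: TV^(γ−1) = const with γ = 5/3.
T₂ = T₁ (V₁/V₂)^(γ−1) = 354 × (6.33/12.9)^0.667 = 354 × 0.6221 = 220.2 K.
W_by = nCᵥ(T₁ − T₂) = (4.16)(12.47)(354 − 220.2) = 6940 J.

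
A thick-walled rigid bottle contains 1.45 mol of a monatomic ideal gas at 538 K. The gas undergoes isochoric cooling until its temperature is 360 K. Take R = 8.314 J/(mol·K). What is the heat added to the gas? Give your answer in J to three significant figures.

Q ≈ -3220 J

Constant volume ⇒ W = 0, so Q = ΔU = nCᵥΔT with Cᵥ = 3R/2 = 12.47 J/(mol·K).
ΔU = (1.45)(12.47)(360 − 538) = -3219 J.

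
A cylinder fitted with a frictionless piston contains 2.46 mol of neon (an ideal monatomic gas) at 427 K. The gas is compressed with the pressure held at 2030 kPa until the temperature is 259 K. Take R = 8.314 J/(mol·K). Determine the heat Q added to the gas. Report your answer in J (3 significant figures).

Q ≈ -8590 J

Isobaric: W = nRΔT = (2.46)(8.314)(-168) = -3436 J.
ΔU = nCᵥΔT with Cᵥ = 3R/2: ΔU = (2.46)(12.47)(-168) = -5154 J.
Q = ΔU + W = -5154 − 3436 = -8590 J.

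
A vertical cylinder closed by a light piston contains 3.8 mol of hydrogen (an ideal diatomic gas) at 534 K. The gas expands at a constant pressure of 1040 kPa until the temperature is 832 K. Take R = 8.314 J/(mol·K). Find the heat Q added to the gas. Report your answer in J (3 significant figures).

Isobaric: W = nRΔT = (3.8)(8.314)(298) = 9415 J.
ΔU = nCᵥΔT with Cᵥ = 5R/2: ΔU = (3.8)(20.79)(298) = 23537 J.
Q = ΔU + W = 23537 + 9415 = 32952 J.

Q ≈ 33000 J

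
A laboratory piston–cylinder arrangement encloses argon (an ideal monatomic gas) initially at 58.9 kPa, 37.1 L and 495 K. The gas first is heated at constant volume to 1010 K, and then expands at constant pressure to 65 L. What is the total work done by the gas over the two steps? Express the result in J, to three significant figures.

Step 1 (isochoric): W = 0 (constant volume).
After step 1: P = 120.2 kPa (V unchanged).
Step 2 (isobaric): W = PΔV = (120.2 kPa)(65 − 37.1 L) = 3353 J.
W_total = 0 + 3353 = 3353 J.

W_total ≈ 3350 J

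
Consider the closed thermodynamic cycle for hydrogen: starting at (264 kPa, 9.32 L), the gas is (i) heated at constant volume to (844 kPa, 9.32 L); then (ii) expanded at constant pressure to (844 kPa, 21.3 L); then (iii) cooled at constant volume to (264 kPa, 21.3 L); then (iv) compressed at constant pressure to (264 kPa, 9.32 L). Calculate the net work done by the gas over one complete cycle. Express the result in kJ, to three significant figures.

W_net ≈ 6.95 kJ

Constant-volume legs do no work.
W(ii) = (844)(21.3 − 9.32) = 10111 J; W(iv) = (264)(9.32 − 21.3) = -3163 J.
W_net = 10111 − 3163 = 6948 J (the clockwise enclosed area).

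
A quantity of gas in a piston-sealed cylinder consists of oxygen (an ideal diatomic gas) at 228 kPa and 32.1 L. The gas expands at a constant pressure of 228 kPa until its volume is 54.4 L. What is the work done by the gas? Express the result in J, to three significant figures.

W ≈ 5080 J

Isobaric: W = P ΔV.
W = (228 kPa)(54.4 − 32.1 L) = (228)(22.3) = 5084 J.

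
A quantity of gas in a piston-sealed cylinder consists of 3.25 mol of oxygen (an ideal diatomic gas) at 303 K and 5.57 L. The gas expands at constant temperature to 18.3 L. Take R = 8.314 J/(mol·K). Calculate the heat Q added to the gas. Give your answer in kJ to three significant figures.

Q ≈ 9.74 kJ

Isothermal ⇒ ΔU = 0, so Q = W = nRT ln(V₂/V₁).
Q = (3.25)(8.314)(303) ln(18.3/5.57) = 8187 × 1.19 = 9739 J.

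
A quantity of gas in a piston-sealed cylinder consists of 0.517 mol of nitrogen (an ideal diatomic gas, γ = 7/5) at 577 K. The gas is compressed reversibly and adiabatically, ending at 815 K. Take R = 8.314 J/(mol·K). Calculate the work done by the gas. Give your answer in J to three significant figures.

W ≈ -2560 J

Adiabatic ⇒ Q = 0, so W_by = −ΔU = nCᵥ(T₁ − T₂).
Cᵥ = 5R/2 = 20.79 J/(mol·K).
W = (0.517)(20.79)(577 − 815) = -2558 J.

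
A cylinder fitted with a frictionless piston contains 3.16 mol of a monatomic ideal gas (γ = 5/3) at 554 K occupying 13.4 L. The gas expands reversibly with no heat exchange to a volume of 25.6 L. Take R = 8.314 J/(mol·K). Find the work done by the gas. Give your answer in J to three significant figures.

W ≈ 7650 J

Adiabatic: TV^(γ−1) = const with γ = 5/3.
T₂ = T₁ (V₁/V₂)^(γ−1) = 554 × (13.4/25.6)^0.667 = 554 × 0.6495 = 359.8 K.
W_by = nCᵥ(T₁ − T₂) = (3.16)(12.47)(554 − 359.8) = 7652 J.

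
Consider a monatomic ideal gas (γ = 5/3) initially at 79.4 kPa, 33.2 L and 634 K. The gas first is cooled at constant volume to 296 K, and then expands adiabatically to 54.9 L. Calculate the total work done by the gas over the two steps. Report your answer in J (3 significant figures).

Step 1 (isochoric): W = 0 (constant volume).
After step 1: P = 37.07 kPa (V unchanged).
Step 2 (adiabatic): W = (P₁V₁ − P₂V₂)/(γ−1) = (1231 − 880.1)/0.667 = 525.9 J.
W_total = 0 + 525.9 = 525.9 J.

W_total ≈ 526 J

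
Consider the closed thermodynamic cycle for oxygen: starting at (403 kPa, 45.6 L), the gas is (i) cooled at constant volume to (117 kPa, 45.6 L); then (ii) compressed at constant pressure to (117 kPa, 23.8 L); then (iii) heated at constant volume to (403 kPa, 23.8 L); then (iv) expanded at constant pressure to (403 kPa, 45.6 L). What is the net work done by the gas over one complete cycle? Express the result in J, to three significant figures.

W_net ≈ 6230 J

Constant-volume legs do no work.
W(ii) = (117)(23.8 − 45.6) = -2551 J; W(iv) = (403)(45.6 − 23.8) = 8785 J.
W_net = -2551 + 8785 = 6235 J (the clockwise enclosed area).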